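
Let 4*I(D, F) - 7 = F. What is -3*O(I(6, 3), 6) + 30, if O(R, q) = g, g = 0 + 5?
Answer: 15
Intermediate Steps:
I(D, F) = 7/4 + F/4
g = 5
O(R, q) = 5
-3*O(I(6, 3), 6) + 30 = -3*5 + 30 = -15 + 30 = 15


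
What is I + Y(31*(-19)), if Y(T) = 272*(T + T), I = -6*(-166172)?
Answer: 676616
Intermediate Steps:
I = 997032
Y(T) = 544*T (Y(T) = 272*(2*T) = 544*T)
I + Y(31*(-19)) = 997032 + 544*(31*(-19)) = 997032 + 544*(-589) = 997032 - 320416 = 676616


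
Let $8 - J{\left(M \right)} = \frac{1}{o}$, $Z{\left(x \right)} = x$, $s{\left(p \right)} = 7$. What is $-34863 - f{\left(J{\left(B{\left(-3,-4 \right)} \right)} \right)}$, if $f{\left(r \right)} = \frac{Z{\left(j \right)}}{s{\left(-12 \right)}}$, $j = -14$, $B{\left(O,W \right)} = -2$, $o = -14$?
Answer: $-34861$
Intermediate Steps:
$J{\left(M \right)} = \frac{113}{14}$ ($J{\left(M \right)} = 8 - \frac{1}{-14} = 8 - - \frac{1}{14} = 8 + \frac{1}{14} = \frac{113}{14}$)
$f{\left(r \right)} = -2$ ($f{\left(r \right)} = - \frac{14}{7} = \left(-14\right) \frac{1}{7} = -2$)
$-34863 - f{\left(J{\left(B{\left(-3,-4 \right)} \right)} \right)} = -34863 - -2 = -34863 + 2 = -34861$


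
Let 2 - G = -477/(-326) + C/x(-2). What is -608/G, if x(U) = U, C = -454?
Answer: 198208/73827 ≈ 2.6848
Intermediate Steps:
G = -73827/326 (G = 2 - (-477/(-326) - 454/(-2)) = 2 - (-477*(-1/326) - 454*(-1/2)) = 2 - (477/326 + 227) = 2 - 1*74479/326 = 2 - 74479/326 = -73827/326 ≈ -226.46)
-608/G = -608/(-73827/326) = -608*(-326/73827) = 198208/73827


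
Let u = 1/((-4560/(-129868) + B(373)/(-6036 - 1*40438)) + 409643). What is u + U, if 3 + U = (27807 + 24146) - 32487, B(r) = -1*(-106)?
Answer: 6015026908557927717/309049319622026 ≈ 19463.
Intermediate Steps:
B(r) = 106
u = 754435679/309049319622026 (u = 1/((-4560/(-129868) + 106/(-6036 - 1*40438)) + 409643) = 1/((-4560*(-1/129868) + 106/(-6036 - 40438)) + 409643) = 1/((1140/32467 + 106/(-46474)) + 409643) = 1/((1140/32467 + 106*(-1/46474)) + 409643) = 1/((1140/32467 - 53/23237) + 409643) = 1/(24769429/754435679 + 409643) = 1/(309049319622026/754435679) = 754435679/309049319622026 ≈ 2.4411e-6)
U = 19463 (U = -3 + ((27807 + 24146) - 32487) = -3 + (51953 - 32487) = -3 + 19466 = 19463)
u + U = 754435679/309049319622026 + 19463 = 6015026908557927717/309049319622026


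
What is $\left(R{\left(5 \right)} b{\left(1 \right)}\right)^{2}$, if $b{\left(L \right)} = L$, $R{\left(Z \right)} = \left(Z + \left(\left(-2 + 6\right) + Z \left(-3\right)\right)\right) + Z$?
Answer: $1$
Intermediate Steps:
$R{\left(Z \right)} = 4 - Z$ ($R{\left(Z \right)} = \left(Z - \left(-4 + 3 Z\right)\right) + Z = \left(4 - 2 Z\right) + Z = 4 - Z$)
$\left(R{\left(5 \right)} b{\left(1 \right)}\right)^{2} = \left(\left(4 - 5\right) 1\right)^{2} = \left(\left(-1\right) 1\right)^{2} = \left(-1\right)^{2} = 1$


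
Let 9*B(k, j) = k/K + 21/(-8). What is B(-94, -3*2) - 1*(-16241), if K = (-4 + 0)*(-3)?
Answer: 3507805/216 ≈ 16240.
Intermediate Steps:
K = 12 (K = -4*(-3) = 12)
B(k, j) = -7/24 + k/108 (B(k, j) = (k/12 + 21/(-8))/9 = (k*(1/12) + 21*(-⅛))/9 = (k/12 - 21/8)/9 = (-21/8 + k/12)/9 = -7/24 + k/108)
B(-94, -3*2) - 1*(-16241) = (-7/24 + (1/108)*(-94)) - 1*(-16241) = (-7/24 - 47/54) + 16241 = -251/216 + 16241 = 3507805/216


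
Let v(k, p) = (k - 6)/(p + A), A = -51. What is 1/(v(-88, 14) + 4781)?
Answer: 37/176991 ≈ 0.00020905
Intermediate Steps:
v(k, p) = (-6 + k)/(-51 + p) (v(k, p) = (k - 6)/(p - 51) = (-6 + k)/(-51 + p))
1/(v(-88, 14) + 4781) = 1/((-6 - 88)/(-51 + 14) + 4781) = 1/(-94/(-37) + 4781) = 1/(-1/37*(-94) + 4781) = 1/(94/37 + 4781) = 1/(176991/37) = 37/176991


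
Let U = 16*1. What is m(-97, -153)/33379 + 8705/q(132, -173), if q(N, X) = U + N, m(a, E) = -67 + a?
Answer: 290539923/4940092 ≈ 58.813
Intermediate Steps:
U = 16
q(N, X) = 16 + N
m(-97, -153)/33379 + 8705/q(132, -173) = (-67 - 97)/33379 + 8705/(16 + 132) = -164*1/33379 + 8705/148 = -164/33379 + 8705*(1/148) = -164/33379 + 8705/148 = 290539923/4940092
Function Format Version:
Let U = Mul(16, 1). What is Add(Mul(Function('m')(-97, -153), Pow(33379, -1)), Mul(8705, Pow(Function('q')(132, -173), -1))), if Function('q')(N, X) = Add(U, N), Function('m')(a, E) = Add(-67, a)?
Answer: Rational(290539923, 4940092) ≈ 58.813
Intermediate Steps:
U = 16
Function('q')(N, X) = Add(16, N)
Add(Mul(Function('m')(-97, -153), Pow(33379, -1)), Mul(8705, Pow(Function('q')(132, -173), -1))) = Add(Mul(Add(-67, -97), Pow(33379, -1)), Mul(8705, Pow(Add(16, 132), -1))) = Add(Mul(-164, Rational(1, 33379)), Mul(8705, Pow(148, -1))) = Add(Rational(-164, 33379), Mul(8705, Rational(1, 148))) = Add(Rational(-164, 33379), Rational(8705, 148)) = Rational(290539923, 4940092)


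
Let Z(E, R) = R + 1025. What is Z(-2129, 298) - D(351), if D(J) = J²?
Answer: -121878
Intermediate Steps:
Z(E, R) = 1025 + R
Z(-2129, 298) - D(351) = (1025 + 298) - 1*351² = 1323 - 1*123201 = 1323 - 123201 = -121878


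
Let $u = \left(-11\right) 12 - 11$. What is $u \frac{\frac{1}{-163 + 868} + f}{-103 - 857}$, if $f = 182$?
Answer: $\frac{18348473}{676800} \approx 27.111$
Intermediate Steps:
$u = -143$ ($u = -132 - 11 = -143$)
$u \frac{\frac{1}{-163 + 868} + f}{-103 - 857} = - 143 \frac{\frac{1}{-163 + 868} + 182}{-103 - 857} = - 143 \frac{\frac{1}{705} + 182}{-960} = - 143 \left(\frac{1}{705} + 182\right) \left(- \frac{1}{960}\right) = - 143 \cdot \frac{128311}{705} \left(- \frac{1}{960}\right) = \left(-143\right) \left(- \frac{128311}{676800}\right) = \frac{18348473}{676800}$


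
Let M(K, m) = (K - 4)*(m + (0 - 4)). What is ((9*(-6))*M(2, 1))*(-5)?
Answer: 1620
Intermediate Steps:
M(K, m) = (-4 + K)*(-4 + m) (M(K, m) = (-4 + K)*(m - 4) = (-4 + K)*(-4 + m))
((9*(-6))*M(2, 1))*(-5) = ((9*(-6))*(16 - 4*2 - 4*1 + 2*1))*(-5) = -54*(16 - 8 - 4 + 2)*(-5) = -54*6*(-5) = -324*(-5) = 1620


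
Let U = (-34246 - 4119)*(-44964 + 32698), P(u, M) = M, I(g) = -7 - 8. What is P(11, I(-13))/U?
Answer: -3/94117018 ≈ -3.1875e-8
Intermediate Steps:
I(g) = -15
U = 470585090 (U = -38365*(-12266) = 470585090)
P(11, I(-13))/U = -15/470585090 = -15*1/470585090 = -3/94117018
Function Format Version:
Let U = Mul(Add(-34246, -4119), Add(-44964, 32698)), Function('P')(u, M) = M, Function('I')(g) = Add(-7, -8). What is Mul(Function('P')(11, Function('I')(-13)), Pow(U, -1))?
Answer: Rational(-3, 94117018) ≈ -3.1875e-8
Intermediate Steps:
Function('I')(g) = -15
U = 470585090 (U = Mul(-38365, -12266) = 470585090)
Mul(Function('P')(11, Function('I')(-13)), Pow(U, -1)) = Mul(-15, Pow(470585090, -1)) = Mul(-15, Rational(1, 470585090)) = Rational(-3, 94117018)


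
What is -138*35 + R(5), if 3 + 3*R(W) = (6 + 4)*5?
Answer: -14443/3 ≈ -4814.3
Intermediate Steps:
R(W) = 47/3 (R(W) = -1 + ((6 + 4)*5)/3 = -1 + (10*5)/3 = -1 + (⅓)*50 = -1 + 50/3 = 47/3)
-138*35 + R(5) = -138*35 + 47/3 = -4830 + 47/3 = -14443/3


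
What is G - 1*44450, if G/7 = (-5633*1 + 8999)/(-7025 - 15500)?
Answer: -58897636/1325 ≈ -44451.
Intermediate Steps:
G = -1386/1325 (G = 7*((-5633*1 + 8999)/(-7025 - 15500)) = 7*((-5633 + 8999)/(-22525)) = 7*(3366*(-1/22525)) = 7*(-198/1325) = -1386/1325 ≈ -1.0460)
G - 1*44450 = -1386/1325 - 1*44450 = -1386/1325 - 44450 = -58897636/1325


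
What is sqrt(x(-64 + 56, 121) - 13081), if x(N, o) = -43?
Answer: 2*I*sqrt(3281) ≈ 114.56*I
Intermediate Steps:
sqrt(x(-64 + 56, 121) - 13081) = sqrt(-43 - 13081) = sqrt(-13124) = 2*I*sqrt(3281)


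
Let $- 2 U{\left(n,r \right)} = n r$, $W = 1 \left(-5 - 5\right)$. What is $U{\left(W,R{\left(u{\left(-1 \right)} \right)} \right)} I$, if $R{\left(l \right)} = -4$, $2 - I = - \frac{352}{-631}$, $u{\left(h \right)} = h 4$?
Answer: $- \frac{18200}{631} \approx -28.843$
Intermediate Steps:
$u{\left(h \right)} = 4 h$
$I = \frac{910}{631}$ ($I = 2 - - \frac{352}{-631} = 2 - \left(-352\right) \left(- \frac{1}{631}\right) = 2 - \frac{352}{631} = \frac{910}{631} \approx 1.4422$)
$W = -10$ ($W = 1 \left(-10\right) = -10$)
$U{\left(n,r \right)} = - \frac{n r}{2}$
$U{\left(W,R{\left(u{\left(-1 \right)} \right)} \right)} I = \left(- \frac{1}{2}\right) \left(-10\right) \left(-4\right) \frac{910}{631} = \left(-20\right) \frac{910}{631} = - \frac{18200}{631}$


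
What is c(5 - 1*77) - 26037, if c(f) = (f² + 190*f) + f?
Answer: -34605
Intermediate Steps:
c(f) = f² + 191*f
c(5 - 1*77) - 26037 = (5 - 1*77)*(191 + (5 - 1*77)) - 26037 = (5 - 77)*(191 + (5 - 77)) - 26037 = -72*(191 - 72) - 26037 = -72*119 - 26037 = -8568 - 26037 = -34605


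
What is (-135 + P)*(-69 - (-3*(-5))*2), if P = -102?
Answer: 23463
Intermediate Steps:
(-135 + P)*(-69 - (-3*(-5))*2) = (-135 - 102)*(-69 - (-3*(-5))*2) = -237*(-69 - 15*2) = -237*(-69 - 1*30) = -237*(-69 - 30) = -237*(-99) = 23463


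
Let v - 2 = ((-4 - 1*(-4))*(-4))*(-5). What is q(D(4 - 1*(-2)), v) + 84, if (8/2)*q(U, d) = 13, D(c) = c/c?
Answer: 349/4 ≈ 87.250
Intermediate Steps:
D(c) = 1
v = 2 (v = 2 + ((-4 - 1*(-4))*(-4))*(-5) = 2 + ((-4 + 4)*(-4))*(-5) = 2 + (0*(-4))*(-5) = 2 + 0*(-5) = 2 + 0 = 2)
q(U, d) = 13/4 (q(U, d) = (¼)*13 = 13/4)
q(D(4 - 1*(-2)), v) + 84 = 13/4 + 84 = 349/4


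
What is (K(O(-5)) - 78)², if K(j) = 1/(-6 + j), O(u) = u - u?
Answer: 219961/36 ≈ 6110.0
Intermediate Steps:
O(u) = 0
(K(O(-5)) - 78)² = (1/(-6 + 0) - 78)² = (1/(-6) - 78)² = (-⅙ - 78)² = (-469/6)² = 219961/36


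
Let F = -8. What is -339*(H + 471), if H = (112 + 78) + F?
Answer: -221367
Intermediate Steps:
H = 182 (H = (112 + 78) - 8 = 190 - 8 = 182)
-339*(H + 471) = -339*(182 + 471) = -339*653 = -221367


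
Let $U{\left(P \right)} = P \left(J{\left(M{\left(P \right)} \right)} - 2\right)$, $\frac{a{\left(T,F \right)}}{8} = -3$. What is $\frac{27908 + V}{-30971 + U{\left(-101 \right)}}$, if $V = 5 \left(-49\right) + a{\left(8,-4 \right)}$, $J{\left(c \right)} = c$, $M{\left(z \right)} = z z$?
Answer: $- \frac{9213}{353690} \approx -0.026048$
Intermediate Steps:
$M{\left(z \right)} = z^{2}$
$a{\left(T,F \right)} = -24$ ($a{\left(T,F \right)} = 8 \left(-3\right) = -24$)
$U{\left(P \right)} = P \left(-2 + P^{2}\right)$ ($U{\left(P \right)} = P \left(P^{2} - 2\right) = P \left(-2 + P^{2}\right)$)
$V = -269$ ($V = 5 \left(-49\right) - 24 = -245 - 24 = -269$)
$\frac{27908 + V}{-30971 + U{\left(-101 \right)}} = \frac{27908 - 269}{-30971 - 101 \left(-2 + \left(-101\right)^{2}\right)} = \frac{27639}{-30971 - 101 \left(-2 + 10201\right)} = \frac{27639}{-30971 - 1030099} = \frac{27639}{-1061070} = 27639 \left(- \frac{1}{1061070}\right) = - \frac{9213}{353690}$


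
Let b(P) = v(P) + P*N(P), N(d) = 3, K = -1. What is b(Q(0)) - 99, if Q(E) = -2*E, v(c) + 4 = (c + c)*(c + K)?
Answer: -103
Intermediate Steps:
v(c) = -4 + 2*c*(-1 + c) (v(c) = -4 + (c + c)*(c - 1) = -4 + (2*c)*(-1 + c) = -4 + 2*c*(-1 + c))
b(P) = -4 + P + 2*P² (b(P) = (-4 - 2*P + 2*P²) + P*3 = (-4 - 2*P + 2*P²) + 3*P = -4 + P + 2*P²)
b(Q(0)) - 99 = (-4 - 2*0 + 2*(-2*0)²) - 99 = (-4 + 0 + 2*0²) - 99 = (-4 + 0 + 2*0) - 99 = (-4 + 0 + 0) - 99 = -4 - 99 = -103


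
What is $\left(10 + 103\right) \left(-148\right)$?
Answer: $-16724$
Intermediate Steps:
$\left(10 + 103\right) \left(-148\right) = 113 \left(-148\right) = -16724$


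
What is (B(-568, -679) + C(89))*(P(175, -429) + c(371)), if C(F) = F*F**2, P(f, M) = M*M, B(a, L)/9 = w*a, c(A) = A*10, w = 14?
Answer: 118921671151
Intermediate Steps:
c(A) = 10*A
B(a, L) = 126*a (B(a, L) = 9*(14*a) = 126*a)
P(f, M) = M**2
C(F) = F**3
(B(-568, -679) + C(89))*(P(175, -429) + c(371)) = (126*(-568) + 89**3)*((-429)**2 + 10*371) = (-71568 + 704969)*(184041 + 3710) = 633401*187751 = 118921671151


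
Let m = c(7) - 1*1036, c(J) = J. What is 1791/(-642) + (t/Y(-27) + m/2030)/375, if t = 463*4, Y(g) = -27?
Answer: -467181434/157089375 ≈ -2.9740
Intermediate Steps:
t = 1852
m = -1029 (m = 7 - 1*1036 = 7 - 1036 = -1029)
1791/(-642) + (t/Y(-27) + m/2030)/375 = 1791/(-642) + (1852/(-27) - 1029/2030)/375 = 1791*(-1/642) + (1852*(-1/27) - 1029*1/2030)*(1/375) = -597/214 + (-1852/27 - 147/290)*(1/375) = -597/214 - 541049/7830*1/375 = -597/214 - 541049/2936250 = -467181434/157089375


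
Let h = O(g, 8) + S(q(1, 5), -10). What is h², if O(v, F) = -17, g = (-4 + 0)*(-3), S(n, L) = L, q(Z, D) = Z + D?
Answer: 729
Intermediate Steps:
q(Z, D) = D + Z
g = 12 (g = -4*(-3) = 12)
h = -27 (h = -17 - 10 = -27)
h² = (-27)² = 729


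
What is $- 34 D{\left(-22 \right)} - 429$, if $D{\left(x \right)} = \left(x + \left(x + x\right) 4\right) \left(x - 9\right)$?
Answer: $-209121$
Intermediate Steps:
$D{\left(x \right)} = 9 x \left(-9 + x\right)$ ($D{\left(x \right)} = \left(x + 2 x 4\right) \left(-9 + x\right) = \left(x + 8 x\right) \left(-9 + x\right) = 9 x \left(-9 + x\right)$)
$- 34 D{\left(-22 \right)} - 429 = - 34 \cdot 9 \left(-22\right) \left(-9 - 22\right) - 429 = - 34 \cdot 9 \left(-22\right) \left(-31\right) - 429 = \left(-34\right) 6138 - 429 = -208692 - 429 = -209121$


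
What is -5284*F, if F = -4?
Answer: 21136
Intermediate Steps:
-5284*F = -5284*(-4) = 21136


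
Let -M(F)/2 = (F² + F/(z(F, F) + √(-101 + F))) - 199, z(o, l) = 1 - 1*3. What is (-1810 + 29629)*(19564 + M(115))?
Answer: -181769346 - 639837*√14 ≈ -1.8416e+8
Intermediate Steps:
z(o, l) = -2 (z(o, l) = 1 - 3 = -2)
M(F) = 398 - 2*F² - 2*F/(-2 + √(-101 + F)) (M(F) = -2*((F² + F/(-2 + √(-101 + F))) - 199) = -2*(-199 + F² + F/(-2 + √(-101 + F))) = 398 - 2*F² - 2*F/(-2 + √(-101 + F)))
(-1810 + 29629)*(19564 + M(115)) = (-1810 + 29629)*(19564 + 2*(-398 - 1*115 + 2*115² + 199*√(-101 + 115) - 1*115²*√(-101 + 115))/(-2 + √(-101 + 115))) = 27819*(19564 + 2*(-398 - 115 + 2*13225 + 199*√14 - 1*13225*√14)/(-2 + √14)) = 27819*(19564 + 2*(-398 - 115 + 26450 + 199*√14 - 13225*√14)/(-2 + √14)) = 27819*(19564 + 2*(25937 - 13026*√14)/(-2 + √14)) = 544250916 + 55638*(25937 - 13026*√14)/(-2 + √14)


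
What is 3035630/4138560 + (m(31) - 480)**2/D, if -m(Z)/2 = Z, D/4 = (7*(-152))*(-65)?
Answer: 6423551947/3577785120 ≈ 1.7954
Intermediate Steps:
D = 276640 (D = 4*((7*(-152))*(-65)) = 4*(-1064*(-65)) = 4*69160 = 276640)
m(Z) = -2*Z
3035630/4138560 + (m(31) - 480)**2/D = 3035630/4138560 + (-2*31 - 480)**2/276640 = 3035630*(1/4138560) + (-62 - 480)**2*(1/276640) = 303563/413856 + (-542)**2*(1/276640) = 303563/413856 + 293764*(1/276640) = 303563/413856 + 73441/69160 = 6423551947/3577785120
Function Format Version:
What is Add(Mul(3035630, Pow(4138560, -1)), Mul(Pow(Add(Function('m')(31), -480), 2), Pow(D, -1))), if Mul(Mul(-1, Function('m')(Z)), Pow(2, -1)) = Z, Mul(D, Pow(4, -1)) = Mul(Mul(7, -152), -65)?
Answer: Rational(6423551947, 3577785120) ≈ 1.7954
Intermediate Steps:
D = 276640 (D = Mul(4, Mul(Mul(7, -152), -65)) = Mul(4, Mul(-1064, -65)) = Mul(4, 69160) = 276640)
Function('m')(Z) = Mul(-2, Z)
Add(Mul(3035630, Pow(4138560, -1)), Mul(Pow(Add(Function('m')(31), -480), 2), Pow(D, -1))) = Add(Mul(3035630, Pow(4138560, -1)), Mul(Pow(Add(Mul(-2, 31), -480), 2), Pow(276640, -1))) = Add(Mul(3035630, Rational(1, 4138560)), Mul(Pow(Add(-62, -480), 2), Rational(1, 276640))) = Add(Rational(303563, 413856), Mul(Pow(-542, 2), Rational(1, 276640))) = Add(Rational(303563, 413856), Mul(293764, Rational(1, 276640))) = Add(Rational(303563, 413856), Rational(73441, 69160)) = Rational(6423551947, 3577785120)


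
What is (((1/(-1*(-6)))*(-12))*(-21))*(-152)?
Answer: -6384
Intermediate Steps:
(((1/(-1*(-6)))*(-12))*(-21))*(-152) = (((1/6)*(-12))*(-21))*(-152) = (((1*(⅙))*(-12))*(-21))*(-152) = (((⅙)*(-12))*(-21))*(-152) = -2*(-21)*(-152) = 42*(-152) = -6384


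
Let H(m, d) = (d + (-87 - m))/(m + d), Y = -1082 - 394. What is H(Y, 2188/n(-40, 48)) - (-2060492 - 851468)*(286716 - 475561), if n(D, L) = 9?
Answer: -6101791220489889/11096 ≈ -5.4991e+11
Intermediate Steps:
Y = -1476
H(m, d) = (-87 + d - m)/(d + m)
H(Y, 2188/n(-40, 48)) - (-2060492 - 851468)*(286716 - 475561) = (-87 + 2188/9 - 1*(-1476))/(2188/9 - 1476) - (-2060492 - 851468)*(286716 - 475561) = (-87 + 2188*(⅑) + 1476)/(2188*(⅑) - 1476) - (-2911960)*(-188845) = (-87 + 2188/9 + 1476)/(2188/9 - 1476) - 1*549909086200 = (14689/9)/(-11096/9) - 549909086200 = -9/11096*14689/9 - 549909086200 = -14689/11096 - 549909086200 = -6101791220489889/11096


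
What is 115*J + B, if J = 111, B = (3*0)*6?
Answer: 12765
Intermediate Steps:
B = 0 (B = 0*6 = 0)
115*J + B = 115*111 + 0 = 12765 + 0 = 12765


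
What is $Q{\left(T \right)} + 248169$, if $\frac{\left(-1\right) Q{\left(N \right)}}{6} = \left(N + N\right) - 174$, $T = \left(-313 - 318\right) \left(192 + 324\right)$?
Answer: $4156365$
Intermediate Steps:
$T = -325596$ ($T = \left(-631\right) 516 = -325596$)
$Q{\left(N \right)} = 1044 - 12 N$ ($Q{\left(N \right)} = - 6 \left(\left(N + N\right) - 174\right) = - 6 \left(2 N - 174\right) = - 6 \left(-174 + 2 N\right) = 1044 - 12 N$)
$Q{\left(T \right)} + 248169 = \left(1044 - -3907152\right) + 248169 = \left(1044 + 3907152\right) + 248169 = 3908196 + 248169 = 4156365$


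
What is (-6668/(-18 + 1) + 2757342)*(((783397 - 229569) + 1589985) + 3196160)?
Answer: 250345848079986/17 ≈ 1.4726e+13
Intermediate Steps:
(-6668/(-18 + 1) + 2757342)*(((783397 - 229569) + 1589985) + 3196160) = (-6668/(-17) + 2757342)*((553828 + 1589985) + 3196160) = (-6668*(-1/17) + 2757342)*(2143813 + 3196160) = (6668/17 + 2757342)*5339973 = (46881482/17)*5339973 = 250345848079986/17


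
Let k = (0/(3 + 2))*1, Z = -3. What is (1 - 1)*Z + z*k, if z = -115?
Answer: 0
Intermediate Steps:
k = 0 (k = (0/5)*1 = ((1/5)*0)*1 = 0*1 = 0)
(1 - 1)*Z + z*k = (1 - 1)*(-3) - 115*0 = 0*(-3) + 0 = 0 + 0 = 0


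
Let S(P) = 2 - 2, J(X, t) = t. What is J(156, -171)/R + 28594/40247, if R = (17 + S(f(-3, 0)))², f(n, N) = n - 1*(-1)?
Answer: 1381429/11631383 ≈ 0.11877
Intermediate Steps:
f(n, N) = 1 + n (f(n, N) = n + 1 = 1 + n)
S(P) = 0 (S(P) = 2 - 1*2 = 2 - 2 = 0)
R = 289 (R = (17 + 0)² = 17² = 289)
J(156, -171)/R + 28594/40247 = -171/289 + 28594/40247 = 1381429/11631383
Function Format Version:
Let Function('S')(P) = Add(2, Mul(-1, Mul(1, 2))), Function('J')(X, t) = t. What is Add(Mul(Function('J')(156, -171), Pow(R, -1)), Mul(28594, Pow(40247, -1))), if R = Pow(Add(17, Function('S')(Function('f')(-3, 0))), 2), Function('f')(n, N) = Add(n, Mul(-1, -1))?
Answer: Rational(1381429, 11631383) ≈ 0.11877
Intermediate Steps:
Function('f')(n, N) = Add(1, n) (Function('f')(n, N) = Add(n, 1) = Add(1, n))
Function('S')(P) = 0 (Function('S')(P) = Add(2, Mul(-1, 2)) = Add(2, -2) = 0)
R = 289 (R = Pow(Add(17, 0), 2) = Pow(17, 2) = 289)
Add(Mul(Function('J')(156, -171), Pow(R, -1)), Mul(28594, Pow(40247, -1))) = Add(Mul(-171, Pow(289, -1)), Mul(28594, Pow(40247, -1))) = Add(Mul(-171, Rational(1, 289)), Mul(28594, Rational(1, 40247))) = Add(Rational(-171, 289), Rational(28594, 40247)) = Rational(1381429, 11631383)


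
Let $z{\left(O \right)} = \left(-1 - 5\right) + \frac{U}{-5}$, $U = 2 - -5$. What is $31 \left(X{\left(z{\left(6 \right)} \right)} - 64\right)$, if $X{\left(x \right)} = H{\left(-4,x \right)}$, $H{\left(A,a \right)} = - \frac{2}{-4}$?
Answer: $- \frac{3937}{2} \approx -1968.5$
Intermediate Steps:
$U = 7$ ($U = 2 + 5 = 7$)
$H{\left(A,a \right)} = \frac{1}{2}$ ($H{\left(A,a \right)} = \left(-2\right) \left(- \frac{1}{4}\right) = \frac{1}{2}$)
$z{\left(O \right)} = - \frac{37}{5}$ ($z{\left(O \right)} = \left(-1 - 5\right) + \frac{7}{-5} = \left(-1 - 5\right) + 7 \left(- \frac{1}{5}\right) = -6 - \frac{7}{5} = - \frac{37}{5}$)
$X{\left(x \right)} = \frac{1}{2}$
$31 \left(X{\left(z{\left(6 \right)} \right)} - 64\right) = 31 \left(\frac{1}{2} - 64\right) = 31 \left(- \frac{127}{2}\right) = - \frac{3937}{2}$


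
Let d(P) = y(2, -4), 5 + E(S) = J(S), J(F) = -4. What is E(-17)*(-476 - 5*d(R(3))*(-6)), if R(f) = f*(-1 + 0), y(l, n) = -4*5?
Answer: 9684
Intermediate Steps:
y(l, n) = -20
E(S) = -9 (E(S) = -5 - 4 = -9)
R(f) = -f (R(f) = f*(-1) = -f)
d(P) = -20
E(-17)*(-476 - 5*d(R(3))*(-6)) = -9*(-476 - 5*(-20)*(-6)) = -9*(-476 + 100*(-6)) = -9*(-476 - 600) = -9*(-1076) = 9684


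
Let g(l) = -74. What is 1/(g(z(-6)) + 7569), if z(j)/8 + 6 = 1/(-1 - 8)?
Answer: 1/7495 ≈ 0.00013342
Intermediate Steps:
z(j) = -440/9 (z(j) = -48 + 8/(-1 - 8) = -48 + 8/(-9) = -48 + 8*(-1/9) = -48 - 8/9 = -440/9)
1/(g(z(-6)) + 7569) = 1/(-74 + 7569) = 1/7495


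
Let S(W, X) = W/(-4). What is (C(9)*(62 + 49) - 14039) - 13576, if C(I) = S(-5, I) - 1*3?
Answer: -111237/4 ≈ -27809.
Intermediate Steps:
S(W, X) = -W/4 (S(W, X) = W*(-¼) = -W/4)
C(I) = -7/4 (C(I) = -¼*(-5) - 1*3 = 5/4 - 3 = -7/4)
(C(9)*(62 + 49) - 14039) - 13576 = (-7*(62 + 49)/4 - 14039) - 13576 = (-7/4*111 - 14039) - 13576 = (-777/4 - 14039) - 13576 = -56933/4 - 13576 = -111237/4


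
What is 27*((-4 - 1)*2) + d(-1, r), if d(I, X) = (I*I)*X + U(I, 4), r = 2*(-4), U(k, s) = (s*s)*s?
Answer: -214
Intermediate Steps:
U(k, s) = s**3 (U(k, s) = s**2*s = s**3)
r = -8
d(I, X) = 64 + X*I**2 (d(I, X) = (I*I)*X + 4**3 = I**2*X + 64 = X*I**2 + 64 = 64 + X*I**2)
27*((-4 - 1)*2) + d(-1, r) = 27*((-4 - 1)*2) + (64 - 8*(-1)**2) = 27*(-5*2) + (64 - 8*1) = 27*(-10) + (64 - 8) = -270 + 56 = -214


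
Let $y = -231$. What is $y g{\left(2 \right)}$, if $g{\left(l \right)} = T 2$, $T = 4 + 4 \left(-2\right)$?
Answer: $1848$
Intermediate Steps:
$T = -4$ ($T = 4 - 8 = -4$)
$g{\left(l \right)} = -8$ ($g{\left(l \right)} = \left(-4\right) 2 = -8$)
$y g{\left(2 \right)} = \left(-231\right) \left(-8\right) = 1848$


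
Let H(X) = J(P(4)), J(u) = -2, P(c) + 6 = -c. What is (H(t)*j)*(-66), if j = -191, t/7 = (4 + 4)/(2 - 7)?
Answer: -25212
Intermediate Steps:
P(c) = -6 - c
t = -56/5 (t = 7*((4 + 4)/(2 - 7)) = 7*(8/(-5)) = 7*(8*(-⅕)) = 7*(-8/5) = -56/5 ≈ -11.200)
H(X) = -2
(H(t)*j)*(-66) = -2*(-191)*(-66) = 382*(-66) = -25212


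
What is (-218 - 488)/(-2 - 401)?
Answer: 706/403 ≈ 1.7519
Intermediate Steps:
(-218 - 488)/(-2 - 401) = -706/(-403) = -706*(-1/403) = 706/403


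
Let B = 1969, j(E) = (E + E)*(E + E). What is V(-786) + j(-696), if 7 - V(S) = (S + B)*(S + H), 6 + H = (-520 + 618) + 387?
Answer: 2300852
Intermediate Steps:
j(E) = 4*E**2 (j(E) = (2*E)*(2*E) = 4*E**2)
H = 479 (H = -6 + ((-520 + 618) + 387) = -6 + (98 + 387) = -6 + 485 = 479)
V(S) = 7 - (479 + S)*(1969 + S) (V(S) = 7 - (S + 1969)*(S + 479) = 7 - (1969 + S)*(479 + S) = 7 - (479 + S)*(1969 + S))
V(-786) + j(-696) = (-943144 - 1*(-786)**2 - 2448*(-786)) + 4*(-696)**2 = (-943144 - 1*617796 + 1924128) + 4*484416 = (-943144 - 617796 + 1924128) + 1937664 = 363188 + 1937664 = 2300852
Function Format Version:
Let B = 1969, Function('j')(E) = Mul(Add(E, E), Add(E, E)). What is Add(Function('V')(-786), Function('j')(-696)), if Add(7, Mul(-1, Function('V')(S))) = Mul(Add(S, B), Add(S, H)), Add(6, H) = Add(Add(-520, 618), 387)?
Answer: 2300852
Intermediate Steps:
Function('j')(E) = Mul(4, Pow(E, 2)) (Function('j')(E) = Mul(Mul(2, E), Mul(2, E)) = Mul(4, Pow(E, 2)))
H = 479 (H = Add(-6, Add(Add(-520, 618), 387)) = Add(-6, Add(98, 387)) = Add(-6, 485) = 479)
Function('V')(S) = Add(7, Mul(-1, Add(479, S), Add(1969, S))) (Function('V')(S) = Add(7, Mul(-1, Mul(Add(S, 1969), Add(S, 479)))) = Add(7, Mul(-1, Mul(Add(1969, S), Add(479, S)))) = Add(7, Mul(-1, Mul(Add(479, S), Add(1969, S)))) = Add(7, Mul(-1, Add(479, S), Add(1969, S))))
Add(Function('V')(-786), Function('j')(-696)) = Add(Add(-943144, Mul(-1, Pow(-786, 2)), Mul(-2448, -786)), Mul(4, Pow(-696, 2))) = Add(Add(-943144, Mul(-1, 617796), 1924128), Mul(4, 484416)) = Add(Add(-943144, -617796, 1924128), 1937664) = Add(363188, 1937664) = 2300852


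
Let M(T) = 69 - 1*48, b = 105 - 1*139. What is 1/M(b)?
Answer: 1/21 ≈ 0.047619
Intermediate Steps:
b = -34 (b = 105 - 139 = -34)
M(T) = 21 (M(T) = 69 - 48 = 21)
1/M(b) = 1/21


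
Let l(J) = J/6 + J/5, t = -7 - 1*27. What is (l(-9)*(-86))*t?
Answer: -48246/5 ≈ -9649.2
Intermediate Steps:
t = -34 (t = -7 - 27 = -34)
l(J) = 11*J/30 (l(J) = J*(1/6) + J*(1/5) = J/6 + J/5 = 11*J/30)
(l(-9)*(-86))*t = (((11/30)*(-9))*(-86))*(-34) = -33/10*(-86)*(-34) = (1419/5)*(-34) = -48246/5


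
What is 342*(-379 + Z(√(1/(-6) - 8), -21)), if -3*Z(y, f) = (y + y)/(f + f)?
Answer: -129618 + 19*I*√6/3 ≈ -1.2962e+5 + 15.513*I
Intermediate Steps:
Z(y, f) = -y/(3*f) (Z(y, f) = -(y + y)/(3*(f + f)) = -2*y/(3*(2*f)) = -2*y*1/(2*f)/3 = -y/(3*f))
342*(-379 + Z(√(1/(-6) - 8), -21)) = 342*(-379 - ⅓*√(1/(-6) - 8)/(-21)) = 342*(-379 - ⅓*√(-⅙ - 8)*(-1/21)) = 342*(-379 - ⅓*√(-49/6)*(-1/21)) = 342*(-379 - ⅓*7*I*√6/6*(-1/21)) = 342*(-379 + I*√6/54) = -129618 + 19*I*√6/3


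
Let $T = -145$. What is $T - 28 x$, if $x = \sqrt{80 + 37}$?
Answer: $-145 - 84 \sqrt{13} \approx -447.87$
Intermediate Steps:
$x = 3 \sqrt{13}$ ($x = \sqrt{117} = 3 \sqrt{13} \approx 10.817$)
$T - 28 x = -145 - 28 \cdot 3 \sqrt{13} = -145 - 84 \sqrt{13}$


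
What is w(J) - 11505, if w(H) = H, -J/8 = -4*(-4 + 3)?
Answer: -11537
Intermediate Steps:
J = -32 (J = -(-32)*(-4 + 3) = -(-32)*(-1) = -8*4 = -32)
w(J) - 11505 = -32 - 11505 = -11537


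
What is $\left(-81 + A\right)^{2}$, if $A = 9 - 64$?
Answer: $18496$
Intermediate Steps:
$A = -55$ ($A = 9 - 64 = -55$)
$\left(-81 + A\right)^{2} = \left(-81 - 55\right)^{2} = \left(-136\right)^{2} = 18496$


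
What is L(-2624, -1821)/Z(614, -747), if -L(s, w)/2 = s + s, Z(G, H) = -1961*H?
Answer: 10496/1464867 ≈ 0.0071652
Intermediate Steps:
L(s, w) = -4*s (L(s, w) = -2*(s + s) = -4*s)
L(-2624, -1821)/Z(614, -747) = (-4*(-2624))/((-1961*(-747))) = 10496/1464867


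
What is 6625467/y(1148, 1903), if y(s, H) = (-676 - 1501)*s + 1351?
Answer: -2208489/832615 ≈ -2.6525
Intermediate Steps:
y(s, H) = 1351 - 2177*s (y(s, H) = -2177*s + 1351 = 1351 - 2177*s)
6625467/y(1148, 1903) = 6625467/(1351 - 2177*1148) = 6625467/(1351 - 2499196) = 6625467/(-2497845) = 6625467*(-1/2497845) = -2208489/832615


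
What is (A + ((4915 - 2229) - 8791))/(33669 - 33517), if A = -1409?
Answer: -3757/76 ≈ -49.434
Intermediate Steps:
(A + ((4915 - 2229) - 8791))/(33669 - 33517) = (-1409 + ((4915 - 2229) - 8791))/(33669 - 33517) = (-1409 + (2686 - 8791))/152 = (-1409 - 6105)*(1/152) = -7514*1/152 = -3757/76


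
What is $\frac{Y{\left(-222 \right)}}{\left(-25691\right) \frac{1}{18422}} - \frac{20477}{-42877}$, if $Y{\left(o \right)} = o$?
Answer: $\frac{175879455475}{1101553007} \approx 159.67$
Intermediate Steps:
$\frac{Y{\left(-222 \right)}}{\left(-25691\right) \frac{1}{18422}} - \frac{20477}{-42877} = - \frac{222}{\left(-25691\right) \frac{1}{18422}} - \frac{20477}{-42877} = - \frac{222}{\left(-25691\right) \frac{1}{18422}} - - \frac{20477}{42877} = - \frac{222}{- \frac{25691}{18422}} + \frac{20477}{42877} = \left(-222\right) \left(- \frac{18422}{25691}\right) + \frac{20477}{42877} = \frac{4089684}{25691} + \frac{20477}{42877} = \frac{175879455475}{1101553007}$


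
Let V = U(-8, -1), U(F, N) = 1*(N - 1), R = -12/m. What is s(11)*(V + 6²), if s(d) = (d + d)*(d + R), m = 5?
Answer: 32164/5 ≈ 6432.8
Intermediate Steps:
R = -12/5 ≈ -2.4000
s(d) = 2*d*(-12/5 + d) (s(d) = (d + d)*(d - 12/5) = (2*d)*(-12/5 + d) = 2*d*(-12/5 + d))
U(F, N) = -1 + N (U(F, N) = 1*(-1 + N) = -1 + N)
V = -2 (V = -1 - 1 = -2)
s(11)*(V + 6²) = ((⅖)*11*(-12 + 5*11))*(-2 + 6²) = ((⅖)*11*(-12 + 55))*(-2 + 36) = ((⅖)*11*43)*34 = (946/5)*34 = 32164/5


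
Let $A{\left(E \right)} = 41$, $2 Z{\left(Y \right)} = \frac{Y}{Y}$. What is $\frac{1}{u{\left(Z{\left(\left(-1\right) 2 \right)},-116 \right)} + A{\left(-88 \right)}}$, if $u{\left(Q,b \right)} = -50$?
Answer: $- \frac{1}{9} \approx -0.11111$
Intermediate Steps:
$Z{\left(Y \right)} = \frac{1}{2}$ ($Z{\left(Y \right)} = \frac{Y \frac{1}{Y}}{2} = \frac{1}{2} \cdot 1 = \frac{1}{2}$)
$\frac{1}{u{\left(Z{\left(\left(-1\right) 2 \right)},-116 \right)} + A{\left(-88 \right)}} = \frac{1}{-50 + 41} = \frac{1}{-9} = - \frac{1}{9}$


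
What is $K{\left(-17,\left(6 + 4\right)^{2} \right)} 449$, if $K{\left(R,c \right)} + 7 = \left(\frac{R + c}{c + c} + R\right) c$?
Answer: $- \frac{1495619}{2} \approx -7.4781 \cdot 10^{5}$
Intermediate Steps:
$K{\left(R,c \right)} = -7 + c \left(R + \frac{R + c}{2 c}\right)$ ($K{\left(R,c \right)} = -7 + \left(\frac{R + c}{c + c} + R\right) c = -7 + \left(\frac{R + c}{2 c} + R\right) c = -7 + \left(R + \frac{R + c}{2 c}\right) c = -7 + c \left(R + \frac{R + c}{2 c}\right)$)
$K{\left(-17,\left(6 + 4\right)^{2} \right)} 449 = \left(-7 + \frac{1}{2} \left(-17\right) + \frac{\left(6 + 4\right)^{2}}{2} - 17 \left(6 + 4\right)^{2}\right) 449 = \left(-7 - \frac{17}{2} + \frac{10^{2}}{2} - 17 \cdot 10^{2}\right) 449 = \left(-7 - \frac{17}{2} + \frac{1}{2} \cdot 100 - 1700\right) 449 = \left(-7 - \frac{17}{2} + 50 - 1700\right) 449 = \left(- \frac{3331}{2}\right) 449 = - \frac{1495619}{2}$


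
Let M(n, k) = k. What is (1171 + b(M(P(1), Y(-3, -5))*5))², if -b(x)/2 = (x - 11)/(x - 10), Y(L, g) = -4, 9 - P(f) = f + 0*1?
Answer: 307441156/225 ≈ 1.3664e+6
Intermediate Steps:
P(f) = 9 - f (P(f) = 9 - (f + 0*1) = 9 - (f + 0) = 9 - f)
b(x) = -2*(-11 + x)/(-10 + x) (b(x) = -2*(x - 11)/(x - 10) = -2*(-11 + x)/(-10 + x))
(1171 + b(M(P(1), Y(-3, -5))*5))² = (1171 + 2*(11 - (-4)*5)/(-10 - 4*5))² = (1171 + 2*(11 - 1*(-20))/(-10 - 20))² = (1171 + 2*(11 + 20)/(-30))² = (1171 + 2*(-1/30)*31)² = (1171 - 31/15)² = (17534/15)² = 307441156/225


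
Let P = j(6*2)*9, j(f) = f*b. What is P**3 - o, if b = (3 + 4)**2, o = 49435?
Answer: 148203807653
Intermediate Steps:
b = 49 (b = 7**2 = 49)
j(f) = 49*f (j(f) = f*49 = 49*f)
P = 5292 (P = (49*(6*2))*9 = (49*12)*9 = 588*9 = 5292)
P**3 - o = 5292**3 - 1*49435 = 148203857088 - 49435 = 148203807653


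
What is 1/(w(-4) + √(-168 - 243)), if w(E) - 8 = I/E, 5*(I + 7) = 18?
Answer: 1180/65243 - 400*I*√411/195729 ≈ 0.018086 - 0.041431*I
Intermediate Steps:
I = -17/5 (I = -7 + (⅕)*18 = -7 + 18/5 = -17/5 ≈ -3.4000)
w(E) = 8 - 17/(5*E)
1/(w(-4) + √(-168 - 243)) = 1/((8 - 17/5/(-4)) + √(-168 - 243)) = 1/((8 - 17/5*(-¼)) + √(-411)) = 1/((8 + 17/20) + I*√411) = 1/(177/20 + I*√411)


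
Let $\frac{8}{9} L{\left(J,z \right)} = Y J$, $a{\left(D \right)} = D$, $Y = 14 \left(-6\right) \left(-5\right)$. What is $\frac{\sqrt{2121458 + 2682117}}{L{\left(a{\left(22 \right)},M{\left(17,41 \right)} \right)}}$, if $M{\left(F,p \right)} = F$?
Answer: $\frac{\sqrt{192143}}{2079} \approx 0.21084$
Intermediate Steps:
$Y = 420$ ($Y = \left(-84\right) \left(-5\right) = 420$)
$L{\left(J,z \right)} = \frac{945 J}{2}$ ($L{\left(J,z \right)} = \frac{9 \cdot 420 J}{8} = \frac{945 J}{2}$)
$\frac{\sqrt{2121458 + 2682117}}{L{\left(a{\left(22 \right)},M{\left(17,41 \right)} \right)}} = \frac{\sqrt{2121458 + 2682117}}{\frac{945}{2} \cdot 22} = \frac{\sqrt{4803575}}{10395} = 5 \sqrt{192143} \cdot \frac{1}{10395} = \frac{\sqrt{192143}}{2079}$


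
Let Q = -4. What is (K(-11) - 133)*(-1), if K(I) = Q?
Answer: 137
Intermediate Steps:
K(I) = -4
(K(-11) - 133)*(-1) = (-4 - 133)*(-1) = -137*(-1) = 137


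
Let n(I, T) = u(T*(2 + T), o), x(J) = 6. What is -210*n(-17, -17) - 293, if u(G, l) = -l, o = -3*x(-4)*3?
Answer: -11633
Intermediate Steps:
o = -54 (o = -3*6*3 = -18*3 = -54)
n(I, T) = 54 (n(I, T) = -1*(-54) = 54)
-210*n(-17, -17) - 293 = -210*54 - 293 = -11340 - 293 = -11633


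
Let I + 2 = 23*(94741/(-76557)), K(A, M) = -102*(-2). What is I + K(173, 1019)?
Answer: 13285471/76557 ≈ 173.54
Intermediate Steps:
K(A, M) = 204
I = -2332157/76557 (I = -2 + 23*(94741/(-76557)) = -2 + 23*(94741*(-1/76557)) = -2 + 23*(-94741/76557) = -2 - 2179043/76557 = -2332157/76557 ≈ -30.463)
I + K(173, 1019) = -2332157/76557 + 204 = 13285471/76557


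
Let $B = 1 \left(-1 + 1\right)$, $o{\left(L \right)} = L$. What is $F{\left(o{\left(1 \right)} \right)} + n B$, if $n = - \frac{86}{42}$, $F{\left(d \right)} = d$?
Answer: $1$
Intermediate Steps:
$n = - \frac{43}{21}$ ($n = \left(-86\right) \frac{1}{42} = - \frac{43}{21} \approx -2.0476$)
$B = 0$ ($B = 1 \cdot 0 = 0$)
$F{\left(o{\left(1 \right)} \right)} + n B = 1 - 0 = 1 + 0 = 1$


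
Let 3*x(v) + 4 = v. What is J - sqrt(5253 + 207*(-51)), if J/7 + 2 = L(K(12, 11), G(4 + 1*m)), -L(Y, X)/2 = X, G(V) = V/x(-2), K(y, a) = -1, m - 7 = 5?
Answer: 98 - 2*I*sqrt(1326) ≈ 98.0 - 72.829*I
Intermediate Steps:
m = 12 (m = 7 + 5 = 12)
x(v) = -4/3 + v/3
G(V) = -V/2 (G(V) = V/(-4/3 + (1/3)*(-2)) = V/(-4/3 - 2/3) = V/(-2) = V*(-1/2) = -V/2)
L(Y, X) = -2*X
J = 98 (J = -14 + 7*(-(-1)*(4 + 1*12)) = -14 + 7*(-(-1)*(4 + 12)) = -14 + 7*(-(-1)*16) = -14 + 7*(-2*(-8)) = -14 + 7*16 = -14 + 112 = 98)
J - sqrt(5253 + 207*(-51)) = 98 - sqrt(5253 + 207*(-51)) = 98 - sqrt(5253 - 10557) = 98 - sqrt(-5304) = 98 - 2*I*sqrt(1326)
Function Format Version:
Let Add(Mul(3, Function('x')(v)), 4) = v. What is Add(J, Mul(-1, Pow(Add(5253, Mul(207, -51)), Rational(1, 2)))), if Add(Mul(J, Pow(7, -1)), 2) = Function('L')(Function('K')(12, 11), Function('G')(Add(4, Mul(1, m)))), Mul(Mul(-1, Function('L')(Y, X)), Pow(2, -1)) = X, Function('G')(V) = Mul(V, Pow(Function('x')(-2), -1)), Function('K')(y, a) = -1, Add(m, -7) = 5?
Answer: Add(98, Mul(-2, I, Pow(1326, Rational(1, 2)))) ≈ Add(98.000, Mul(-72.829, I))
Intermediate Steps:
m = 12 (m = Add(7, 5) = 12)
Function('x')(v) = Add(Rational(-4, 3), Mul(Rational(1, 3), v))
Function('G')(V) = Mul(Rational(-1, 2), V) (Function('G')(V) = Mul(V, Pow(Add(Rational(-4, 3), Mul(Rational(1, 3), -2)), -1)) = Mul(V, Pow(Add(Rational(-4, 3), Rational(-2, 3)), -1)) = Mul(V, Pow(-2, -1)) = Mul(V, Rational(-1, 2)) = Mul(Rational(-1, 2), V))
Function('L')(Y, X) = Mul(-2, X)
J = 98 (J = Add(-14, Mul(7, Mul(-2, Mul(Rational(-1, 2), Add(4, Mul(1, 12)))))) = Add(-14, Mul(7, Mul(-2, Mul(Rational(-1, 2), Add(4, 12))))) = Add(-14, Mul(7, Mul(-2, Mul(Rational(-1, 2), 16)))) = Add(-14, Mul(7, Mul(-2, -8))) = Add(-14, Mul(7, 16)) = Add(-14, 112) = 98)
Add(J, Mul(-1, Pow(Add(5253, Mul(207, -51)), Rational(1, 2)))) = Add(98, Mul(-1, Pow(Add(5253, Mul(207, -51)), Rational(1, 2)))) = Add(98, Mul(-1, Pow(Add(5253, -10557), Rational(1, 2)))) = Add(98, Mul(-1, Pow(-5304, Rational(1, 2)))) = Add(98, Mul(-1, Mul(2, I, Pow(1326, Rational(1, 2))))) = Add(98, Mul(-2, I, Pow(1326, Rational(1, 2))))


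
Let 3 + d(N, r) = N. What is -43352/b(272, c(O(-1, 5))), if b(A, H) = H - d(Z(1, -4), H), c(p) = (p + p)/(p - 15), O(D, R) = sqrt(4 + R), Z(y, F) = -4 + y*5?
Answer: -86704/3 ≈ -28901.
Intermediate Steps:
Z(y, F) = -4 + 5*y
d(N, r) = -3 + N
c(p) = 2*p/(-15 + p) (c(p) = (2*p)/(-15 + p) = 2*p/(-15 + p))
b(A, H) = 2 + H (b(A, H) = H - (-3 + (-4 + 5*1)) = H - (-3 + (-4 + 5)) = H - (-3 + 1) = H - 1*(-2) = H + 2 = 2 + H)
-43352/b(272, c(O(-1, 5))) = -43352/(2 + 2*sqrt(4 + 5)/(-15 + sqrt(4 + 5))) = -43352/(2 + 2*sqrt(9)/(-15 + sqrt(9))) = -43352/(2 + 2*3/(-15 + 3)) = -43352/(2 + 2*3/(-12)) = -43352/(2 + 2*3*(-1/12)) = -43352/(2 - 1/2) = -43352/3/2 = -43352*2/3 = -86704/3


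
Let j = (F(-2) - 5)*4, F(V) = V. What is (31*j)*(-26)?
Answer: 22568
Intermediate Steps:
j = -28 (j = (-2 - 5)*4 = -7*4 = -28)
(31*j)*(-26) = (31*(-28))*(-26) = -868*(-26) = 22568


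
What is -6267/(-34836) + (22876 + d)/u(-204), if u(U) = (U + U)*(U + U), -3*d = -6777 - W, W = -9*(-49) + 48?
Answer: 80187959/241622496 ≈ 0.33187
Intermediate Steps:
W = 489 (W = 441 + 48 = 489)
d = 2422 (d = -(-6777 - 1*489)/3 = -(-6777 - 489)/3 = -⅓*(-7266) = 2422)
u(U) = 4*U² (u(U) = (2*U)*(2*U) = 4*U²)
-6267/(-34836) + (22876 + d)/u(-204) = -6267/(-34836) + (22876 + 2422)/((4*(-204)²)) = -6267*(-1/34836) + 25298/((4*41616)) = 2089/11612 + 25298/166464 = 2089/11612 + 25298*(1/166464) = 2089/11612 + 12649/83232 = 80187959/241622496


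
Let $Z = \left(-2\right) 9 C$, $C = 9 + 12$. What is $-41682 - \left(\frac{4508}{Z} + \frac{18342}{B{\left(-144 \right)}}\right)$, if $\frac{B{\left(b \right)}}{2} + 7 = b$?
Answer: $- \frac{169641275}{4077} \approx -41609.0$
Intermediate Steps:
$B{\left(b \right)} = -14 + 2 b$
$C = 21$
$Z = -378$ ($Z = \left(-2\right) 9 \cdot 21 = \left(-18\right) 21 = -378$)
$-41682 - \left(\frac{4508}{Z} + \frac{18342}{B{\left(-144 \right)}}\right) = -41682 - \left(\frac{4508}{-378} + \frac{18342}{-14 + 2 \left(-144\right)}\right) = -41682 - \left(4508 \left(- \frac{1}{378}\right) + \frac{18342}{-14 - 288}\right) = -41682 - \left(- \frac{322}{27} + \frac{18342}{-302}\right) = -41682 - \left(- \frac{322}{27} + 18342 \left(- \frac{1}{302}\right)\right) = -41682 - \left(- \frac{322}{27} - \frac{9171}{151}\right) = -41682 - - \frac{296239}{4077} = -41682 + \frac{296239}{4077} = - \frac{169641275}{4077}$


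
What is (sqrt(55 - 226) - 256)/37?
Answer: -256/37 + 3*I*sqrt(19)/37 ≈ -6.9189 + 0.35342*I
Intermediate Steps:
(sqrt(55 - 226) - 256)/37 = (sqrt(-171) - 256)/37 = (3*I*sqrt(19) - 256)/37 = (-256 + 3*I*sqrt(19))/37 = -256/37 + 3*I*sqrt(19)/37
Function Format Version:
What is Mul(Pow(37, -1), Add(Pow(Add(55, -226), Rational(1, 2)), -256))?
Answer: Add(Rational(-256, 37), Mul(Rational(3, 37), I, Pow(19, Rational(1, 2)))) ≈ Add(-6.9189, Mul(0.35342, I))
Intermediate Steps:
Mul(Pow(37, -1), Add(Pow(Add(55, -226), Rational(1, 2)), -256)) = Mul(Rational(1, 37), Add(Pow(-171, Rational(1, 2)), -256)) = Mul(Rational(1, 37), Add(Mul(3, I, Pow(19, Rational(1, 2))), -256)) = Mul(Rational(1, 37), Add(-256, Mul(3, I, Pow(19, Rational(1, 2))))) = Add(Rational(-256, 37), Mul(Rational(3, 37), I, Pow(19, Rational(1, 2))))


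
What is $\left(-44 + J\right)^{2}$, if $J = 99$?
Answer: $3025$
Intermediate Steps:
$\left(-44 + J\right)^{2} = \left(-44 + 99\right)^{2} = 55^{2} = 3025$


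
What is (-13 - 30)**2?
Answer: 1849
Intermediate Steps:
(-13 - 30)**2 = (-43)**2 = 1849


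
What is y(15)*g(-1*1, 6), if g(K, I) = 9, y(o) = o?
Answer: 135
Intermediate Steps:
y(15)*g(-1*1, 6) = 15*9 = 135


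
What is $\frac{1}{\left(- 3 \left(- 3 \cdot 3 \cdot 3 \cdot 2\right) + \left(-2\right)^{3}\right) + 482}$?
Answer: $\frac{1}{636} \approx 0.0015723$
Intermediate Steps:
$\frac{1}{\left(- 3 \left(- 3 \cdot 3 \cdot 3 \cdot 2\right) + \left(-2\right)^{3}\right) + 482} = \frac{1}{\left(- 3 \left(- 3 \cdot 9 \cdot 2\right) - 8\right) + 482} = \frac{1}{\left(- 3 \left(\left(-3\right) 18\right) - 8\right) + 482} = \frac{1}{\left(\left(-3\right) \left(-54\right) - 8\right) + 482} = \frac{1}{\left(162 - 8\right) + 482} = \frac{1}{154 + 482} = \frac{1}{636}$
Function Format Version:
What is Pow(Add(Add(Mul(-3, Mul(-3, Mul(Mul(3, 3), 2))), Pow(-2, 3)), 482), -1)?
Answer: Rational(1, 636) ≈ 0.0015723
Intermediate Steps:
Pow(Add(Add(Mul(-3, Mul(-3, Mul(Mul(3, 3), 2))), Pow(-2, 3)), 482), -1) = Pow(Add(Add(Mul(-3, Mul(-3, Mul(9, 2))), -8), 482), -1) = Pow(Add(Add(Mul(-3, Mul(-3, 18)), -8), 482), -1) = Pow(Add(Add(Mul(-3, -54), -8), 482), -1) = Pow(Add(Add(162, -8), 482), -1) = Pow(Add(154, 482), -1) = Pow(636, -1) = Rational(1, 636)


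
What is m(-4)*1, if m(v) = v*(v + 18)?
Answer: -56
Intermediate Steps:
m(v) = v*(18 + v)
m(-4)*1 = -4*(18 - 4)*1 = -4*14*1 = -56*1 = -56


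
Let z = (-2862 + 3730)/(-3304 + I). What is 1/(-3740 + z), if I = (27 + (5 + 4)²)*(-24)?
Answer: -1474/5512977 ≈ -0.00026737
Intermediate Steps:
I = -2592 (I = (27 + 9²)*(-24) = (27 + 81)*(-24) = 108*(-24) = -2592)
z = -217/1474 (z = (-2862 + 3730)/(-3304 - 2592) = 868/(-5896) = 868*(-1/5896) = -217/1474 ≈ -0.14722)
1/(-3740 + z) = 1/(-3740 - 217/1474) = 1/(-5512977/1474) = -1474/5512977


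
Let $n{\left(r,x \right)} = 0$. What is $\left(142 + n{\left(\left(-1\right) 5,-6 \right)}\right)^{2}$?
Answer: $20164$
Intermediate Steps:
$\left(142 + n{\left(\left(-1\right) 5,-6 \right)}\right)^{2} = \left(142 + 0\right)^{2} = 142^{2} = 20164$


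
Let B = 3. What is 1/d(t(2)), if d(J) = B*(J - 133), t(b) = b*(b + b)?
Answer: -1/375 ≈ -0.0026667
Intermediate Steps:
t(b) = 2*b² (t(b) = b*(2*b) = 2*b²)
d(J) = -399 + 3*J (d(J) = 3*(J - 133) = 3*(-133 + J) = -399 + 3*J)
1/d(t(2)) = 1/(-399 + 3*(2*2²)) = 1/(-399 + 3*(2*4)) = 1/(-399 + 3*8) = 1/(-399 + 24) = 1/(-375) = -1/375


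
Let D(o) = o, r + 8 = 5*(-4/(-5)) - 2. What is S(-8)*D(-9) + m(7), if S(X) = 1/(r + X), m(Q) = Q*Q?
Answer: 695/14 ≈ 49.643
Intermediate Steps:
m(Q) = Q²
r = -6 (r = -8 + (5*(-4/(-5)) - 2) = -8 + (5*(-4*(-⅕)) - 2) = -8 + (5*(⅘) - 2) = -8 + (4 - 2) = -8 + 2 = -6)
S(X) = 1/(-6 + X)
S(-8)*D(-9) + m(7) = -9/(-6 - 8) + 7² = -9/(-14) + 49 = -1/14*(-9) + 49 = 9/14 + 49 = 695/14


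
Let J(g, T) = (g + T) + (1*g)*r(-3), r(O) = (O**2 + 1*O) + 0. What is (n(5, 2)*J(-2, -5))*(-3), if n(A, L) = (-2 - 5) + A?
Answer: -114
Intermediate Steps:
r(O) = O + O**2 (r(O) = (O**2 + O) + 0 = (O + O**2) + 0 = O + O**2)
n(A, L) = -7 + A
J(g, T) = T + 7*g (J(g, T) = (g + T) + (1*g)*(-3*(1 - 3)) = (T + g) + g*(-3*(-2)) = (T + g) + g*6 = (T + g) + 6*g = T + 7*g)
(n(5, 2)*J(-2, -5))*(-3) = ((-7 + 5)*(-5 + 7*(-2)))*(-3) = -2*(-5 - 14)*(-3) = -2*(-19)*(-3) = 38*(-3) = -114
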